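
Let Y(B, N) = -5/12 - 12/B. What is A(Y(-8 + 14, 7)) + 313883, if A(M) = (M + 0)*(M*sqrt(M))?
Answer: 313883 + 841*I*sqrt(87)/864 ≈ 3.1388e+5 + 9.0791*I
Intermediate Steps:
Y(B, N) = -5/12 - 12/B (Y(B, N) = -5*1/12 - 12/B = -5/12 - 12/B)
A(M) = M**(5/2) (A(M) = M*M**(3/2) = M**(5/2))
A(Y(-8 + 14, 7)) + 313883 = (-5/12 - 12/(-8 + 14))**(5/2) + 313883 = (-5/12 - 12/6)**(5/2) + 313883 = (-5/12 - 12*1/6)**(5/2) + 313883 = (-5/12 - 2)**(5/2) + 313883 = (-29/12)**(5/2) + 313883 = 841*I*sqrt(87)/864 + 313883 = 313883 + 841*I*sqrt(87)/864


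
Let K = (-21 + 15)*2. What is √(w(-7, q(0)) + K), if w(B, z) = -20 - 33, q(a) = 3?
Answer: I*√65 ≈ 8.0623*I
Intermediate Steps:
w(B, z) = -53
K = -12 (K = -6*2 = -12)
√(w(-7, q(0)) + K) = √(-53 - 12) = √(-65) = I*√65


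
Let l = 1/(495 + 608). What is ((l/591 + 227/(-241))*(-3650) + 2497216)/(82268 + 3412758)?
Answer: 196428110358194/274536726585609 ≈ 0.71549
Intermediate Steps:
l = 1/1103 ≈ 0.00090662
((l/591 + 227/(-241))*(-3650) + 2497216)/(82268 + 3412758) = (((1/1103)/591 + 227/(-241))*(-3650) + 2497216)/(82268 + 3412758) = (((1/1103)*(1/591) + 227*(-1/241))*(-3650) + 2497216)/3495026 = ((1/651873 - 227/241)*(-3650) + 2497216)*(1/3495026) = (-147974930/157101393*(-3650) + 2497216)*(1/3495026) = (540108494500/157101393 + 2497216)*(1/3495026) = (392856220716388/157101393)*(1/3495026) = 196428110358194/274536726585609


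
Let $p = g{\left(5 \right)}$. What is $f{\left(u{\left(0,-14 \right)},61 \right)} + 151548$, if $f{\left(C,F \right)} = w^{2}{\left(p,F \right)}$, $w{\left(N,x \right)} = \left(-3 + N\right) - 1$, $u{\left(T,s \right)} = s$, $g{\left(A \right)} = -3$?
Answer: $151597$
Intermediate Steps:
$p = -3$
$w{\left(N,x \right)} = -4 + N$
$f{\left(C,F \right)} = 49$ ($f{\left(C,F \right)} = \left(-4 - 3\right)^{2} = \left(-7\right)^{2} = 49$)
$f{\left(u{\left(0,-14 \right)},61 \right)} + 151548 = 49 + 151548 = 151597$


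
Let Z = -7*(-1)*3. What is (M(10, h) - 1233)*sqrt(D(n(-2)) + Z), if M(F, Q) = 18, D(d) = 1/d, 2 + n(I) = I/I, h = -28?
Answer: -2430*sqrt(5) ≈ -5433.6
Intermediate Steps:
n(I) = -1 (n(I) = -2 + I/I = -2 + 1 = -1)
Z = 21 (Z = 7*3 = 21)
(M(10, h) - 1233)*sqrt(D(n(-2)) + Z) = (18 - 1233)*sqrt(1/(-1) + 21) = -1215*sqrt(-1 + 21) = -2430*sqrt(5)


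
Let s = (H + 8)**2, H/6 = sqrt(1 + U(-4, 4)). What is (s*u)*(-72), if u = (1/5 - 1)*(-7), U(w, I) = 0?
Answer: -395136/5 ≈ -79027.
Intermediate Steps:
H = 6 (H = 6*sqrt(1 + 0) = 6*sqrt(1) = 6*1 = 6)
s = 196 (s = (6 + 8)**2 = 14**2 = 196)
u = 28/5 (u = (1/5 - 1)*(-7) = -4/5*(-7) = 28/5 ≈ 5.6000)
(s*u)*(-72) = (196*(28/5))*(-72) = (5488/5)*(-72) = -395136/5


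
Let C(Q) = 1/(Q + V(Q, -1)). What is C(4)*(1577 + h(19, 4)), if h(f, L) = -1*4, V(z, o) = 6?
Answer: 1573/10 ≈ 157.30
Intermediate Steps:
h(f, L) = -4
C(Q) = 1/(6 + Q) (C(Q) = 1/(Q + 6) = 1/(6 + Q))
C(4)*(1577 + h(19, 4)) = (1577 - 4)/(6 + 4) = 1573/10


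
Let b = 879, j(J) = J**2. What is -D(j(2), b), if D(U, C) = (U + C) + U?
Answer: -887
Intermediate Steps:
D(U, C) = C + 2*U (D(U, C) = (C + U) + U = C + 2*U)
-D(j(2), b) = -(879 + 2*2**2) = -(879 + 2*4) = -(879 + 8) = -1*887 = -887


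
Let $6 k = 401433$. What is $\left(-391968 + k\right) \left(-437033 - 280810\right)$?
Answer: $\frac{466687680375}{2} \approx 2.3334 \cdot 10^{11}$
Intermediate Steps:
$k = \frac{133811}{2}$ ($k = \frac{1}{6} \cdot 401433 = \frac{133811}{2} \approx 66906.0$)
$\left(-391968 + k\right) \left(-437033 - 280810\right) = \left(-391968 + \frac{133811}{2}\right) \left(-437033 - 280810\right) = \left(- \frac{650125}{2}\right) \left(-717843\right) = \frac{466687680375}{2}$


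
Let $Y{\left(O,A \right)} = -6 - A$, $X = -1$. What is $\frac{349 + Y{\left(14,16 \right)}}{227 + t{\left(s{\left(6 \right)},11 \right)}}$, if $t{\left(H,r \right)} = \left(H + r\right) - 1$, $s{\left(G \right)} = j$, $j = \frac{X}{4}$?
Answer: $\frac{1308}{947} \approx 1.3812$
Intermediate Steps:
$j = - \frac{1}{4} \approx -0.25$
$s{\left(G \right)} = - \frac{1}{4}$
$t{\left(H,r \right)} = -1 + H + r$
$\frac{349 + Y{\left(14,16 \right)}}{227 + t{\left(s{\left(6 \right)},11 \right)}} = \frac{349 - 22}{227 - - \frac{39}{4}} = \frac{349 - 22}{227 + \frac{39}{4}} = \frac{349 - 22}{\frac{947}{4}} = 327 \cdot \frac{4}{947} = \frac{1308}{947}$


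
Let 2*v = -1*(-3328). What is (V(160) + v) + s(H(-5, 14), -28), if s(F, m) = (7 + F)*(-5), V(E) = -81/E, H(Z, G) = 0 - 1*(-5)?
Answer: 256559/160 ≈ 1603.5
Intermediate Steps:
H(Z, G) = 5 (H(Z, G) = 0 + 5 = 5)
v = 1664 (v = (-1*(-3328))/2 = (½)*3328 = 1664)
s(F, m) = -35 - 5*F
(V(160) + v) + s(H(-5, 14), -28) = (-81/160 + 1664) + (-35 - 5*5) = (-81*1/160 + 1664) + (-35 - 25) = (-81/160 + 1664) - 60 = 266159/160 - 60 = 256559/160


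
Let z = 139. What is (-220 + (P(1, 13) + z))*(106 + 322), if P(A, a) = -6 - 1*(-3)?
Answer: -35952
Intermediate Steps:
P(A, a) = -3 (P(A, a) = -6 + 3 = -3)
(-220 + (P(1, 13) + z))*(106 + 322) = (-220 + (-3 + 139))*(106 + 322) = (-220 + 136)*428 = -84*428 = -35952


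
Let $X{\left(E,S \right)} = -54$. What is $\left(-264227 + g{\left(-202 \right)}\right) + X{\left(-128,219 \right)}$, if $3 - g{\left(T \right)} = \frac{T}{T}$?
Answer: $-264279$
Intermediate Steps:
$g{\left(T \right)} = 2$ ($g{\left(T \right)} = 3 - \frac{T}{T} = 3 - 1 = 2$)
$\left(-264227 + g{\left(-202 \right)}\right) + X{\left(-128,219 \right)} = \left(-264227 + 2\right) - 54 = -264225 - 54 = -264279$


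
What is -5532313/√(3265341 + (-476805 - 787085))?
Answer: -5532313*√2001451/2001451 ≈ -3910.5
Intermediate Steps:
-5532313/√(3265341 + (-476805 - 787085)) = -5532313/√(3265341 - 1263890) = -5532313*√2001451/2001451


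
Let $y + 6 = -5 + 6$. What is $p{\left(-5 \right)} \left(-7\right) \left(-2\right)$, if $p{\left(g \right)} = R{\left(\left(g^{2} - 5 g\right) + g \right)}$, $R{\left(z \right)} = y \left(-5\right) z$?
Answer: $15750$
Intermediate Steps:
$y = -5$ ($y = -6 + \left(-5 + 6\right) = -6 + 1 = -5$)
$R{\left(z \right)} = 25 z$ ($R{\left(z \right)} = \left(-5\right) \left(-5\right) z = 25 z$)
$p{\left(g \right)} = - 100 g + 25 g^{2}$ ($p{\left(g \right)} = 25 \left(\left(g^{2} - 5 g\right) + g\right) = 25 \left(g^{2} - 4 g\right) = - 100 g + 25 g^{2}$)
$p{\left(-5 \right)} \left(-7\right) \left(-2\right) = 25 \left(-5\right) \left(-4 - 5\right) \left(-7\right) \left(-2\right) = 25 \left(-5\right) \left(-9\right) \left(-7\right) \left(-2\right) = 1125 \left(-7\right) \left(-2\right) = \left(-7875\right) \left(-2\right) = 15750$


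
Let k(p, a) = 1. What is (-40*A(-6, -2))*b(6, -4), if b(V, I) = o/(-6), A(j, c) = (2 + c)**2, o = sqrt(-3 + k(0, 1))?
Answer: 0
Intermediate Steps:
o = I*sqrt(2) (o = sqrt(-3 + 1) = sqrt(-2) = I*sqrt(2) ≈ 1.4142*I)
b(V, I) = -I*sqrt(2)/6 (b(V, I) = (I*sqrt(2))/(-6) = (I*sqrt(2))*(-1/6) = -I*sqrt(2)/6)
(-40*A(-6, -2))*b(6, -4) = (-40*(2 - 2)**2)*(-I*sqrt(2)/6) = (-40*0**2)*(-I*sqrt(2)/6) = (-40*0)*(-I*sqrt(2)/6) = 0*(-I*sqrt(2)/6) = 0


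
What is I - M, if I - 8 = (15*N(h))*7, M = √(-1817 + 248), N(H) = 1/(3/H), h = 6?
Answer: 218 - I*√1569 ≈ 218.0 - 39.611*I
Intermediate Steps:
N(H) = H/3
M = I*√1569 (M = √(-1569) = I*√1569 ≈ 39.611*I)
I = 218 (I = 8 + (15*((⅓)*6))*7 = 8 + (15*2)*7 = 8 + 30*7 = 8 + 210 = 218)
I - M = 218 - I*√1569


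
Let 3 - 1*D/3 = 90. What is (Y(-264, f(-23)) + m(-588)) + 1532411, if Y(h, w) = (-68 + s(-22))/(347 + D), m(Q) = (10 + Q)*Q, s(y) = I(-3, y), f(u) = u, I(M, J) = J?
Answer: 80507780/43 ≈ 1.8723e+6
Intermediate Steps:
s(y) = y
m(Q) = Q*(10 + Q)
D = -261 (D = 9 - 3*90 = 9 - 270 = -261)
Y(h, w) = -45/43 (Y(h, w) = (-68 - 22)/(347 - 261) = -90/86 = -90*1/86 = -45/43)
(Y(-264, f(-23)) + m(-588)) + 1532411 = (-45/43 - 588*(10 - 588)) + 1532411 = (-45/43 - 588*(-578)) + 1532411 = (-45/43 + 339864) + 1532411 = 14614107/43 + 1532411 = 80507780/43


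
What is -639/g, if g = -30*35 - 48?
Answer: 71/122 ≈ 0.58197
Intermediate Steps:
g = -1098 (g = -1050 - 48 = -1098)
-639/g = -639/(-1098) = -639*(-1/1098) = 71/122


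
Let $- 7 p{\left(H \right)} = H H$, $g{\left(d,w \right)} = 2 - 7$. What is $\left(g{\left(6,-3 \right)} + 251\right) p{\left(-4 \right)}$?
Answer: $- \frac{3936}{7} \approx -562.29$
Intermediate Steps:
$g{\left(d,w \right)} = -5$
$p{\left(H \right)} = - \frac{H^{2}}{7}$ ($p{\left(H \right)} = - \frac{H H}{7} = - \frac{H^{2}}{7}$)
$\left(g{\left(6,-3 \right)} + 251\right) p{\left(-4 \right)} = \left(-5 + 251\right) \left(- \frac{\left(-4\right)^{2}}{7}\right) = 246 \left(\left(- \frac{1}{7}\right) 16\right) = 246 \left(- \frac{16}{7}\right) = - \frac{3936}{7}$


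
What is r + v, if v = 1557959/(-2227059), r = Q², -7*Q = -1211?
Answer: 66652090852/2227059 ≈ 29928.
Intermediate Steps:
Q = 173 (Q = -⅐*(-1211) = 173)
r = 29929 (r = 173² = 29929)
v = -1557959/2227059 (v = 1557959*(-1/2227059) = -1557959/2227059 ≈ -0.69956)
r + v = 29929 - 1557959/2227059 = 66652090852/2227059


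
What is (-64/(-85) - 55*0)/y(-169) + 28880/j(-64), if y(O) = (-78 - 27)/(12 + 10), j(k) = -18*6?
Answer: -21492172/80325 ≈ -267.56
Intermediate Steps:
j(k) = -108
y(O) = -105/22
(-64/(-85) - 55*0)/y(-169) + 28880/j(-64) = (-64/(-85) - 55*0)/(-105/22) + 28880/(-108) = (-64*(-1/85) + 0)*(-22/105) + 28880*(-1/108) = (64/85 + 0)*(-22/105) - 7220/27 = (64/85)*(-22/105) - 7220/27 = -1408/8925 - 7220/27 = -21492172/80325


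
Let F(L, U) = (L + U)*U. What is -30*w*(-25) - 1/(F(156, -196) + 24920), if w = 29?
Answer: 712529999/32760 ≈ 21750.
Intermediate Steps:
F(L, U) = U*(L + U)
-30*w*(-25) - 1/(F(156, -196) + 24920) = -30*29*(-25) - 1/(-196*(156 - 196) + 24920) = -870*(-25) - 1/(-196*(-40) + 24920) = 21750 - 1/(7840 + 24920) = 21750 - 1/32760 = 712529999/32760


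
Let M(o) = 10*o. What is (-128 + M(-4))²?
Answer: 28224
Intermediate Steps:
(-128 + M(-4))² = (-128 + 10*(-4))² = (-128 - 40)² = (-168)² = 28224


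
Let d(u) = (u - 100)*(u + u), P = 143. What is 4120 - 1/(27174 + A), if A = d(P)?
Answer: 162624639/39472 ≈ 4120.0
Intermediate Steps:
d(u) = 2*u*(-100 + u) (d(u) = (-100 + u)*(2*u) = 2*u*(-100 + u))
A = 12298 (A = 2*143*(-100 + 143) = 2*143*43 = 12298)
4120 - 1/(27174 + A) = 4120 - 1/(27174 + 12298) = 4120 - 1/39472 = 162624639/39472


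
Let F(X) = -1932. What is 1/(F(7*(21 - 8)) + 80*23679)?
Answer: 1/1892388 ≈ 5.2843e-7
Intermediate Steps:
1/(F(7*(21 - 8)) + 80*23679) = 1/(-1932 + 80*23679) = 1/(-1932 + 1894320) = 1/1892388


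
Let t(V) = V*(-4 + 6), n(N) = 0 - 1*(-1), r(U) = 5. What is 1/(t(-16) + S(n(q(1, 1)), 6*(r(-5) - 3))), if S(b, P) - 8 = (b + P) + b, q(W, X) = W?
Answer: -⅒ ≈ -0.10000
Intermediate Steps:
n(N) = 1 (n(N) = 0 + 1 = 1)
S(b, P) = 8 + P + 2*b (S(b, P) = 8 + ((b + P) + b) = 8 + ((P + b) + b) = 8 + (P + 2*b) = 8 + P + 2*b)
t(V) = 2*V (t(V) = V*2 = 2*V)
1/(t(-16) + S(n(q(1, 1)), 6*(r(-5) - 3))) = 1/(2*(-16) + (8 + 6*(5 - 3) + 2*1)) = 1/(-32 + (8 + 6*2 + 2)) = 1/(-32 + (8 + 12 + 2)) = 1/(-32 + 22) = 1/(-10) = -⅒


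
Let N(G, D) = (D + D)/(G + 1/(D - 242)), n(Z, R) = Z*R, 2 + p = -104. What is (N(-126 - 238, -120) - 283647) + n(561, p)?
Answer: -15070523339/43923 ≈ -3.4311e+5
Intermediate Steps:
p = -106 (p = -2 - 104 = -106)
n(Z, R) = R*Z
N(G, D) = 2*D/(G + 1/(-242 + D)) (N(G, D) = (2*D)/(G + 1/(-242 + D)) = 2*D/(G + 1/(-242 + D)))
(N(-126 - 238, -120) - 283647) + n(561, p) = (2*(-120)*(-242 - 120)/(1 - 242*(-126 - 238) - 120*(-126 - 238)) - 283647) - 106*561 = (2*(-120)*(-362)/(1 - 242*(-364) - 120*(-364)) - 283647) - 59466 = (2*(-120)*(-362)/(1 + 88088 + 43680) - 283647) - 59466 = (2*(-120)*(-362)/131769 - 283647) - 59466 = (2*(-120)*(1/131769)*(-362) - 283647) - 59466 = (28960/43923 - 283647) - 59466 = -12458598221/43923 - 59466 = -15070523339/43923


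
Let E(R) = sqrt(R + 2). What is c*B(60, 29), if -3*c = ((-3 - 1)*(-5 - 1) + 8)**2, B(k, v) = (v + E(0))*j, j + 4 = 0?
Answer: 118784/3 + 4096*sqrt(2)/3 ≈ 41526.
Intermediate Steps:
j = -4 (j = -4 + 0 = -4)
E(R) = sqrt(2 + R)
B(k, v) = -4*v - 4*sqrt(2) (B(k, v) = (v + sqrt(2 + 0))*(-4) = (v + sqrt(2))*(-4) = -4*v - 4*sqrt(2))
c = -1024/3 (c = -((-3 - 1)*(-5 - 1) + 8)**2/3 = -(-4*(-6) + 8)**2/3 = -(24 + 8)**2/3 = -1/3*32**2 = -1/3*1024 = -1024/3 ≈ -341.33)
c*B(60, 29) = -1024*(-4*29 - 4*sqrt(2))/3 = -1024*(-116 - 4*sqrt(2))/3 = 118784/3 + 4096*sqrt(2)/3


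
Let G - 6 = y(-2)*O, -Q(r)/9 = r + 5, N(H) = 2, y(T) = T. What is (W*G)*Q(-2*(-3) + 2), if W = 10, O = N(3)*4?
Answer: 11700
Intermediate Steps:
O = 8 (O = 2*4 = 8)
Q(r) = -45 - 9*r (Q(r) = -9*(r + 5) = -9*(5 + r) = -45 - 9*r)
G = -10 (G = 6 - 2*8 = 6 - 16 = -10)
(W*G)*Q(-2*(-3) + 2) = (10*(-10))*(-45 - 9*(-2*(-3) + 2)) = -100*(-45 - 9*(6 + 2)) = -100*(-45 - 9*8) = -100*(-45 - 72) = -100*(-117) = 11700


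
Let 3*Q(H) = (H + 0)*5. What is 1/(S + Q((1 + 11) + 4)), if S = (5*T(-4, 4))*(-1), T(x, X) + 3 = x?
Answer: 3/185 ≈ 0.016216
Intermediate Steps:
T(x, X) = -3 + x
Q(H) = 5*H/3 (Q(H) = ((H + 0)*5)/3 = (H*5)/3 = (5*H)/3 = 5*H/3)
S = 35 (S = (5*(-3 - 4))*(-1) = (5*(-7))*(-1) = -35*(-1) = 35)
1/(S + Q((1 + 11) + 4)) = 1/(35 + 5*((1 + 11) + 4)/3) = 1/(35 + 5*(12 + 4)/3) = 1/(35 + (5/3)*16) = 1/(35 + 80/3) = 1/(185/3) = 3/185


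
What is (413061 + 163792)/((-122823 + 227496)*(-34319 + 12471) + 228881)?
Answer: -576853/2286666823 ≈ -0.00025227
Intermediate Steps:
(413061 + 163792)/((-122823 + 227496)*(-34319 + 12471) + 228881) = 576853/(104673*(-21848) + 228881) = 576853/(-2286895704 + 228881) = 576853/(-2286666823) = 576853*(-1/2286666823) = -576853/2286666823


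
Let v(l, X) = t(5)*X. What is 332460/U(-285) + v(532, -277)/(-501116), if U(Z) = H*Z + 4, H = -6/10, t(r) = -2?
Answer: 2380013263/1252790 ≈ 1899.8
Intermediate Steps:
H = -3/5 (H = -6*1/10 = -3/5 ≈ -0.60000)
v(l, X) = -2*X
U(Z) = 4 - 3*Z/5 (U(Z) = -3*Z/5 + 4 = 4 - 3*Z/5)
332460/U(-285) + v(532, -277)/(-501116) = 332460/(4 - 3/5*(-285)) - 2*(-277)/(-501116) = 332460/(4 + 171) + 554*(-1/501116) = 332460/175 - 277/250558 = 332460*(1/175) - 277/250558 = 66492/35 - 277/250558 = 2380013263/1252790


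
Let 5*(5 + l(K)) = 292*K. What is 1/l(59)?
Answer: 5/17203 ≈ 0.00029065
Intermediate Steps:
l(K) = -5 + 292*K/5 (l(K) = -5 + (292*K)/5 = -5 + 292*K/5)
1/l(59) = 1/(-5 + (292/5)*59) = 1/(-5 + 17228/5) = 1/(17203/5) = 5/17203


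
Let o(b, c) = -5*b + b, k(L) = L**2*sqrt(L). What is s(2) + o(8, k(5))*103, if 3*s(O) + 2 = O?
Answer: -3296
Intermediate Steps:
k(L) = L**(5/2)
o(b, c) = -4*b
s(O) = -2/3 + O/3
s(2) + o(8, k(5))*103 = (-2/3 + (1/3)*2) - 4*8*103 = (-2/3 + 2/3) - 32*103 = 0 - 3296 = -3296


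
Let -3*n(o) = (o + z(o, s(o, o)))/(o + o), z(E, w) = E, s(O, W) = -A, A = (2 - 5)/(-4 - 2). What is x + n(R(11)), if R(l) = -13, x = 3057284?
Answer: 9171851/3 ≈ 3.0573e+6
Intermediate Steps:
A = 1/2 (A = -3/(-6) = -3*(-1/6) = 1/2 ≈ 0.50000)
s(O, W) = -1/2 (s(O, W) = -1*1/2 = -1/2)
n(o) = -1/3 (n(o) = -(o + o)/(3*(o + o)) = -2*o/(3*(2*o)) = -2*o*1/(2*o)/3 = -1/3*1 = -1/3)
x + n(R(11)) = 3057284 - 1/3 = 9171851/3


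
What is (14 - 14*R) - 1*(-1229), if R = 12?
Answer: 1075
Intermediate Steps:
(14 - 14*R) - 1*(-1229) = (14 - 14*12) - 1*(-1229) = (14 - 168) + 1229 = -154 + 1229 = 1075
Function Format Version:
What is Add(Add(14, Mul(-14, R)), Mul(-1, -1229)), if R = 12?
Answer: 1075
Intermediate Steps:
Add(Add(14, Mul(-14, R)), Mul(-1, -1229)) = Add(Add(14, Mul(-14, 12)), Mul(-1, -1229)) = Add(Add(14, -168), 1229) = Add(-154, 1229) = 1075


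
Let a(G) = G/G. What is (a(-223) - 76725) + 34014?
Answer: -42710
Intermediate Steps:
a(G) = 1
(a(-223) - 76725) + 34014 = (1 - 76725) + 34014 = -76724 + 34014 = -42710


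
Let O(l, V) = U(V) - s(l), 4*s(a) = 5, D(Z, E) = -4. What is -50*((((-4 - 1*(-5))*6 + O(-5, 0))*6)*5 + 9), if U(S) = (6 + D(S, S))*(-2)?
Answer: -1575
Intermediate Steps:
U(S) = -4 (U(S) = (6 - 4)*(-2) = 2*(-2) = -4)
s(a) = 5/4 (s(a) = (¼)*5 = 5/4)
O(l, V) = -21/4 (O(l, V) = -4 - 1*5/4 = -4 - 5/4 = -21/4)
-50*((((-4 - 1*(-5))*6 + O(-5, 0))*6)*5 + 9) = -50*((((-4 - 1*(-5))*6 - 21/4)*6)*5 + 9) = -50*((((-4 + 5)*6 - 21/4)*6)*5 + 9) = -50*(((1*6 - 21/4)*6)*5 + 9) = -50*(((6 - 21/4)*6)*5 + 9) = -50*(((¾)*6)*5 + 9) = -50*((9/2)*5 + 9) = -50*(45/2 + 9) = -50*63/2 = -1575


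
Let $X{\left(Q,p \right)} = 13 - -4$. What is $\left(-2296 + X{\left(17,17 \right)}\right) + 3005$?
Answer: $726$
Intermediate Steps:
$X{\left(Q,p \right)} = 17$ ($X{\left(Q,p \right)} = 13 + 4 = 17$)
$\left(-2296 + X{\left(17,17 \right)}\right) + 3005 = \left(-2296 + 17\right) + 3005 = -2279 + 3005 = 726$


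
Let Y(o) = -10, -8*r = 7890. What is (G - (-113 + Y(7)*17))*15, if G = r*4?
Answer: -54930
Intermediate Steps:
r = -3945/4 (r = -⅛*7890 = -3945/4 ≈ -986.25)
G = -3945 (G = -3945/4*4 = -3945)
(G - (-113 + Y(7)*17))*15 = (-3945 - (-113 - 10*17))*15 = (-3945 - (-113 - 170))*15 = (-3945 - 1*(-283))*15 = (-3945 + 283)*15 = -3662*15 = -54930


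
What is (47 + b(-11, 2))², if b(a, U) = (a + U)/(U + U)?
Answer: 32041/16 ≈ 2002.6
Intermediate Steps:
b(a, U) = (U + a)/(2*U) (b(a, U) = (U + a)/((2*U)) = (U + a)*(1/(2*U)) = (U + a)/(2*U))
(47 + b(-11, 2))² = (47 + (½)*(2 - 11)/2)² = (47 + (½)*(½)*(-9))² = (47 - 9/4)² = (179/4)² = 32041/16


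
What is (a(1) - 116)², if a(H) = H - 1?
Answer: 13456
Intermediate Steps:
a(H) = -1 + H
(a(1) - 116)² = ((-1 + 1) - 116)² = (0 - 116)² = (-116)² = 13456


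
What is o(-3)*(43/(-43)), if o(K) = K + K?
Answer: 6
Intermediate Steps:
o(K) = 2*K
o(-3)*(43/(-43)) = (2*(-3))*(43/(-43)) = -258*(-1)/43 = -6*(-1) = 6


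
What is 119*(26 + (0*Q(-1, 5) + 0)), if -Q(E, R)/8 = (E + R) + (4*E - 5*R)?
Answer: 3094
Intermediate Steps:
Q(E, R) = -40*E + 32*R (Q(E, R) = -8*((E + R) + (4*E - 5*R)) = -8*((E + R) + (-5*R + 4*E)) = -8*(-4*R + 5*E) = -40*E + 32*R)
119*(26 + (0*Q(-1, 5) + 0)) = 119*(26 + (0*(-40*(-1) + 32*5) + 0)) = 119*(26 + (0*(40 + 160) + 0)) = 119*(26 + (0*200 + 0)) = 119*(26 + (0 + 0)) = 119*(26 + 0) = 119*26 = 3094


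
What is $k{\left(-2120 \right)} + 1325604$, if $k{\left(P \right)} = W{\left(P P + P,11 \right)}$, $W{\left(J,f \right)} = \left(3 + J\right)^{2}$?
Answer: $20180607877693$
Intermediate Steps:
$k{\left(P \right)} = \left(3 + P + P^{2}\right)^{2}$ ($k{\left(P \right)} = \left(3 + \left(P P + P\right)\right)^{2} = \left(3 + \left(P^{2} + P\right)\right)^{2} = \left(3 + \left(P + P^{2}\right)\right)^{2} = \left(3 + P + P^{2}\right)^{2}$)
$k{\left(-2120 \right)} + 1325604 = \left(3 - 2120 \left(1 - 2120\right)\right)^{2} + 1325604 = \left(3 - -4492280\right)^{2} + 1325604 = \left(3 + 4492280\right)^{2} + 1325604 = 4492283^{2} + 1325604 = 20180606552089 + 1325604 = 20180607877693$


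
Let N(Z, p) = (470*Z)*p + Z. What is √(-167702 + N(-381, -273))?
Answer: √48718027 ≈ 6979.8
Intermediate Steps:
N(Z, p) = Z + 470*Z*p (N(Z, p) = 470*Z*p + Z = Z + 470*Z*p)
√(-167702 + N(-381, -273)) = √(-167702 - 381*(1 + 470*(-273))) = √(-167702 - 381*(1 - 128310)) = √(-167702 - 381*(-128309)) = √(-167702 + 48885729) = √48718027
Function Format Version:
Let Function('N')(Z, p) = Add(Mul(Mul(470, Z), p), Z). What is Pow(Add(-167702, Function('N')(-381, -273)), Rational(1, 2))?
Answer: Pow(48718027, Rational(1, 2)) ≈ 6979.8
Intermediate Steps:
Function('N')(Z, p) = Add(Z, Mul(470, Z, p)) (Function('N')(Z, p) = Add(Mul(470, Z, p), Z) = Add(Z, Mul(470, Z, p)))
Pow(Add(-167702, Function('N')(-381, -273)), Rational(1, 2)) = Pow(Add(-167702, Mul(-381, Add(1, Mul(470, -273)))), Rational(1, 2)) = Pow(Add(-167702, Mul(-381, Add(1, -128310))), Rational(1, 2)) = Pow(Add(-167702, Mul(-381, -128309)), Rational(1, 2)) = Pow(Add(-167702, 48885729), Rational(1, 2)) = Pow(48718027, Rational(1, 2))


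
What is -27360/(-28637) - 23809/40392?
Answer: 423306787/1156705704 ≈ 0.36596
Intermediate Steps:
-27360/(-28637) - 23809/40392 = -27360*(-1/28637) - 23809*1/40392 = 27360/28637 - 23809/40392 = 423306787/1156705704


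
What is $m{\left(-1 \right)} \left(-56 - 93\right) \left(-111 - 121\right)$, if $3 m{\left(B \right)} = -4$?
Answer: $- \frac{138272}{3} \approx -46091.0$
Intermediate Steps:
$m{\left(B \right)} = - \frac{4}{3}$ ($m{\left(B \right)} = \frac{1}{3} \left(-4\right) = - \frac{4}{3}$)
$m{\left(-1 \right)} \left(-56 - 93\right) \left(-111 - 121\right) = - \frac{4 \left(-56 - 93\right) \left(-111 - 121\right)}{3} = - \frac{4 \left(\left(-149\right) \left(-232\right)\right)}{3} = \left(- \frac{4}{3}\right) 34568 = - \frac{138272}{3}$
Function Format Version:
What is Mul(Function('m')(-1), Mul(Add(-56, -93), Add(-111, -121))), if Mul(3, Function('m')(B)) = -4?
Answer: Rational(-138272, 3) ≈ -46091.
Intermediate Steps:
Function('m')(B) = Rational(-4, 3) (Function('m')(B) = Mul(Rational(1, 3), -4) = Rational(-4, 3))
Mul(Function('m')(-1), Mul(Add(-56, -93), Add(-111, -121))) = Mul(Rational(-4, 3), Mul(Add(-56, -93), Add(-111, -121))) = Mul(Rational(-4, 3), Mul(-149, -232)) = Mul(Rational(-4, 3), 34568) = Rational(-138272, 3)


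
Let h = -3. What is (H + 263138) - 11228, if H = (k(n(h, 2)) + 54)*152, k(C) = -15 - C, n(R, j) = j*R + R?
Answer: 259206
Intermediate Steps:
n(R, j) = R + R*j (n(R, j) = R*j + R = R + R*j)
H = 7296 (H = ((-15 - (-3)*(1 + 2)) + 54)*152 = ((-15 - (-3)*3) + 54)*152 = ((-15 - 1*(-9)) + 54)*152 = ((-15 + 9) + 54)*152 = (-6 + 54)*152 = 48*152 = 7296)
(H + 263138) - 11228 = (7296 + 263138) - 11228 = 270434 - 11228 = 259206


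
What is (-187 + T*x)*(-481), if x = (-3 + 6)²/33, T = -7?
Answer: 999518/11 ≈ 90865.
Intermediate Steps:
x = 3/11 (x = 3²*(1/33) = 9*(1/33) = 3/11 ≈ 0.27273)
(-187 + T*x)*(-481) = (-187 - 7*3/11)*(-481) = (-187 - 21/11)*(-481) = -2078/11*(-481) = 999518/11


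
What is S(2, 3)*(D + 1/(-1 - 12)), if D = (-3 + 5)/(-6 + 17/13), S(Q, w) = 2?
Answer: -798/793 ≈ -1.0063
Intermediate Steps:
D = -26/61 (D = 2/(-6 + 17*(1/13)) = 2/(-6 + 17/13) = 2/(-61/13) = 2*(-13/61) = -26/61 ≈ -0.42623)
S(2, 3)*(D + 1/(-1 - 12)) = 2*(-26/61 + 1/(-1 - 12)) = 2*(-26/61 + 1/(-13)) = 2*(-26/61 - 1/13) = 2*(-399/793) = -798/793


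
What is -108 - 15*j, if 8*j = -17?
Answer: -609/8 ≈ -76.125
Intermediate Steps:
j = -17/8 (j = (1/8)*(-17) = -17/8 ≈ -2.1250)
-108 - 15*j = -108 - 15*(-17/8) = -108 + 255/8 = -609/8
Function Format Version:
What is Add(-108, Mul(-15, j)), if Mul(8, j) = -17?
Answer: Rational(-609, 8) ≈ -76.125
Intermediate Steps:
j = Rational(-17, 8) (j = Mul(Rational(1, 8), -17) = Rational(-17, 8) ≈ -2.1250)
Add(-108, Mul(-15, j)) = Add(-108, Mul(-15, Rational(-17, 8))) = Add(-108, Rational(255, 8)) = Rational(-609, 8)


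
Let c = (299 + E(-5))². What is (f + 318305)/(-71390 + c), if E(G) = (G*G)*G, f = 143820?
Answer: -462125/41114 ≈ -11.240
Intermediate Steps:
E(G) = G³ (E(G) = G²*G = G³)
c = 30276 (c = (299 + (-5)³)² = (299 - 125)² = 174² = 30276)
(f + 318305)/(-71390 + c) = (143820 + 318305)/(-71390 + 30276) = 462125/(-41114) = 462125*(-1/41114) = -462125/41114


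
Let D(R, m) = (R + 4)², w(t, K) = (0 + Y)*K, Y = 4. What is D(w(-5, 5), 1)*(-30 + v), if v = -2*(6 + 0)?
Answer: -24192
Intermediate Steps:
v = -12 (v = -2*6 = -12)
w(t, K) = 4*K (w(t, K) = (0 + 4)*K = 4*K)
D(R, m) = (4 + R)²
D(w(-5, 5), 1)*(-30 + v) = (4 + 4*5)²*(-30 - 12) = (4 + 20)²*(-42) = 24²*(-42) = 576*(-42) = -24192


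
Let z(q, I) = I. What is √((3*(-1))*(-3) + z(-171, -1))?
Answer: 2*√2 ≈ 2.8284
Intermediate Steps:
√((3*(-1))*(-3) + z(-171, -1)) = √((3*(-1))*(-3) - 1) = √(-3*(-3) - 1) = √(9 - 1) = √8 = 2*√2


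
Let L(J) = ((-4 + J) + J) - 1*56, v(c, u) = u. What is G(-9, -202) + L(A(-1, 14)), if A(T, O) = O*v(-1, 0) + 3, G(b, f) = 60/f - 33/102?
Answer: -187567/3434 ≈ -54.621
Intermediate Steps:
G(b, f) = -11/34 + 60/f (G(b, f) = 60/f - 33*1/102 = 60/f - 11/34 = -11/34 + 60/f)
A(T, O) = 3 (A(T, O) = O*0 + 3 = 0 + 3 = 3)
L(J) = -60 + 2*J (L(J) = (-4 + 2*J) - 56 = -60 + 2*J)
G(-9, -202) + L(A(-1, 14)) = (-11/34 + 60/(-202)) + (-60 + 2*3) = (-11/34 + 60*(-1/202)) + (-60 + 6) = (-11/34 - 30/101) - 54 = -2131/3434 - 54 = -187567/3434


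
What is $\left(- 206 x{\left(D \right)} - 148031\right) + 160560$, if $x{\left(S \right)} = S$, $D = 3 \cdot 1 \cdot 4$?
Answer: $10057$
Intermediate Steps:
$D = 12$ ($D = 3 \cdot 4 = 12$)
$\left(- 206 x{\left(D \right)} - 148031\right) + 160560 = \left(\left(-206\right) 12 - 148031\right) + 160560 = \left(-2472 - 148031\right) + 160560 = -150503 + 160560 = 10057$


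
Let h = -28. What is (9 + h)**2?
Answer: 361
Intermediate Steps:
(9 + h)**2 = (9 - 28)**2 = (-19)**2 = 361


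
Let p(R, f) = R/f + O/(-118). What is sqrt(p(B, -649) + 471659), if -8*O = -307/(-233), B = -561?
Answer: 3*sqrt(158460952327649)/54988 ≈ 686.78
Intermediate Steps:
O = -307/1864 (O = -(-307)/(8*(-233)) = -(-307)*(-1)/(8*233) = -1/8*307/233 = -307/1864 ≈ -0.16470)
p(R, f) = 307/219952 + R/f (p(R, f) = R/f - 307/1864/(-118) = R/f - 307/1864*(-1/118) = R/f + 307/219952 = 307/219952 + R/f)
sqrt(p(B, -649) + 471659) = sqrt((307/219952 - 561/(-649)) + 471659) = sqrt((307/219952 - 561*(-1/649)) + 471659) = sqrt((307/219952 + 51/59) + 471659) = sqrt(190435/219952 + 471659) = sqrt(103742530803/219952) = 3*sqrt(158460952327649)/54988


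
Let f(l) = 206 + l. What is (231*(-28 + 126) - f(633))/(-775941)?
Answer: -21799/775941 ≈ -0.028094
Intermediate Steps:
(231*(-28 + 126) - f(633))/(-775941) = (231*(-28 + 126) - (206 + 633))/(-775941) = (231*98 - 1*839)*(-1/775941) = (22638 - 839)*(-1/775941) = 21799*(-1/775941) = -21799/775941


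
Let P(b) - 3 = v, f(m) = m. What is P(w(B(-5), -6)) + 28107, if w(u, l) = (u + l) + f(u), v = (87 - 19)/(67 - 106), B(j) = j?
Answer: 1096222/39 ≈ 28108.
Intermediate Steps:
v = -68/39 (v = 68/(-39) = 68*(-1/39) = -68/39 ≈ -1.7436)
w(u, l) = l + 2*u (w(u, l) = (u + l) + u = (l + u) + u = l + 2*u)
P(b) = 49/39 (P(b) = 3 - 68/39 = 49/39)
P(w(B(-5), -6)) + 28107 = 49/39 + 28107 = 1096222/39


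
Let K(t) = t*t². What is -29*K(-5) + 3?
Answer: 3628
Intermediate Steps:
K(t) = t³
-29*K(-5) + 3 = -29*(-5)³ + 3 = -29*(-125) + 3 = 3625 + 3 = 3628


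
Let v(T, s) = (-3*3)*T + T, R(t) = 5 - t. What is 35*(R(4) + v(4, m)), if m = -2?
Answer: -1085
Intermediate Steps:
v(T, s) = -8*T (v(T, s) = -9*T + T = -8*T)
35*(R(4) + v(4, m)) = 35*((5 - 1*4) - 8*4) = 35*((5 - 4) - 32) = 35*(1 - 32) = 35*(-31) = -1085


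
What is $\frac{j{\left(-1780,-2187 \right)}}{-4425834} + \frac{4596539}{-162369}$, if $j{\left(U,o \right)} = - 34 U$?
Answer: $- \frac{3392224193401}{119769706791} \approx -28.323$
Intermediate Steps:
$\frac{j{\left(-1780,-2187 \right)}}{-4425834} + \frac{4596539}{-162369} = \frac{\left(-34\right) \left(-1780\right)}{-4425834} + \frac{4596539}{-162369} = 60520 \left(- \frac{1}{4425834}\right) + 4596539 \left(- \frac{1}{162369}\right) = - \frac{30260}{2212917} - \frac{4596539}{162369} = - \frac{3392224193401}{119769706791}$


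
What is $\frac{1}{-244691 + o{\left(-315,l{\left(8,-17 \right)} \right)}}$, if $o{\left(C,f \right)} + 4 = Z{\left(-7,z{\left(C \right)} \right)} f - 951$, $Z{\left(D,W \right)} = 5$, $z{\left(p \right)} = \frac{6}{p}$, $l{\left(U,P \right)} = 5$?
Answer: $- \frac{1}{245621} \approx -4.0713 \cdot 10^{-6}$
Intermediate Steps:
$o{\left(C,f \right)} = -955 + 5 f$ ($o{\left(C,f \right)} = -4 + \left(5 f - 951\right) = -4 + \left(-951 + 5 f\right) = -955 + 5 f$)
$\frac{1}{-244691 + o{\left(-315,l{\left(8,-17 \right)} \right)}} = \frac{1}{-244691 + \left(-955 + 5 \cdot 5\right)} = \frac{1}{-244691 + \left(-955 + 25\right)} = \frac{1}{-244691 - 930} = \frac{1}{-245621} = - \frac{1}{245621}$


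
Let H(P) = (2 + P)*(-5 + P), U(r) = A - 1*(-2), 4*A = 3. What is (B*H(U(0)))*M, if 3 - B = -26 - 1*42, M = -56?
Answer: 84987/2 ≈ 42494.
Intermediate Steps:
A = ¾ (A = (¼)*3 = ¾ ≈ 0.75000)
U(r) = 11/4 (U(r) = ¾ - 1*(-2) = ¾ + 2 = 11/4)
B = 71 (B = 3 - (-26 - 1*42) = 3 - (-26 - 42) = 3 - 1*(-68) = 3 + 68 = 71)
H(P) = (-5 + P)*(2 + P)
(B*H(U(0)))*M = (71*(-10 + (11/4)² - 3*11/4))*(-56) = (71*(-10 + 121/16 - 33/4))*(-56) = (71*(-171/16))*(-56) = -12141/16*(-56) = 84987/2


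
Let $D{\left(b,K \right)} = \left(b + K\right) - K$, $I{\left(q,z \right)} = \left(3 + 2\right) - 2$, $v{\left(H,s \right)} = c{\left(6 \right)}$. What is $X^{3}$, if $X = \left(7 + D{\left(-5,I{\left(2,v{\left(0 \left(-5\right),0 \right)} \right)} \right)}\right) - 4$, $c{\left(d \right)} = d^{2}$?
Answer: $-8$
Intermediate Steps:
$v{\left(H,s \right)} = 36$ ($v{\left(H,s \right)} = 6^{2} = 36$)
$I{\left(q,z \right)} = 3$ ($I{\left(q,z \right)} = 5 - 2 = 3$)
$D{\left(b,K \right)} = b$ ($D{\left(b,K \right)} = \left(K + b\right) - K = b$)
$X = -2$ ($X = \left(7 - 5\right) - 4 = 2 - 4 = -2$)
$X^{3} = \left(-2\right)^{3} = -8$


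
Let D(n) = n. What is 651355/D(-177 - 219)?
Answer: -651355/396 ≈ -1644.8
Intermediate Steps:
651355/D(-177 - 219) = 651355/(-177 - 219) = 651355/(-396) = 651355*(-1/396) = -651355/396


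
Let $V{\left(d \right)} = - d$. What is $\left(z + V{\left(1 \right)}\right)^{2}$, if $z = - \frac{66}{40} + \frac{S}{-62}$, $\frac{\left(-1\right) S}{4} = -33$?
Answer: $\frac{8779369}{384400} \approx 22.839$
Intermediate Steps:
$S = 132$ ($S = \left(-4\right) \left(-33\right) = 132$)
$z = - \frac{2343}{620}$ ($z = - \frac{66}{40} + \frac{132}{-62} = \left(-66\right) \frac{1}{40} + 132 \left(- \frac{1}{62}\right) = - \frac{33}{20} - \frac{66}{31} = - \frac{2343}{620} \approx -3.779$)
$\left(z + V{\left(1 \right)}\right)^{2} = \left(- \frac{2343}{620} - 1\right)^{2} = \left(- \frac{2963}{620}\right)^{2} = \frac{8779369}{384400}$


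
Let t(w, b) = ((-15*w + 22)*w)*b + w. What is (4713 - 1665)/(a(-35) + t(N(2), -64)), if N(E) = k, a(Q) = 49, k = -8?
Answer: 3048/72745 ≈ 0.041900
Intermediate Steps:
N(E) = -8
t(w, b) = w + b*w*(22 - 15*w) (t(w, b) = ((22 - 15*w)*w)*b + w = (w*(22 - 15*w))*b + w = b*w*(22 - 15*w) + w = w + b*w*(22 - 15*w))
(4713 - 1665)/(a(-35) + t(N(2), -64)) = (4713 - 1665)/(49 - 8*(1 + 22*(-64) - 15*(-64)*(-8))) = 3048/(49 - 8*(1 - 1408 - 7680)) = 3048/(49 - 8*(-9087)) = 3048/(49 + 72696) = 3048/72745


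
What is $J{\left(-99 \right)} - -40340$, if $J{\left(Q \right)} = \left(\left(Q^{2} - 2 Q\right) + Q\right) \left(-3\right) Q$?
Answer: $2980640$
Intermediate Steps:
$J{\left(Q \right)} = Q \left(- 3 Q^{2} + 3 Q\right)$ ($J{\left(Q \right)} = \left(Q^{2} - Q\right) \left(-3\right) Q = \left(- 3 Q^{2} + 3 Q\right) Q = Q \left(- 3 Q^{2} + 3 Q\right)$)
$J{\left(-99 \right)} - -40340 = 3 \left(-99\right)^{2} \left(1 - -99\right) - -40340 = 3 \cdot 9801 \left(1 + 99\right) + 40340 = 3 \cdot 9801 \cdot 100 + 40340 = 2940300 + 40340 = 2980640$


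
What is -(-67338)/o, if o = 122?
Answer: 33669/61 ≈ 551.95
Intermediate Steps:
-(-67338)/o = -(-67338)/122 = -258*(-261/122) = 33669/61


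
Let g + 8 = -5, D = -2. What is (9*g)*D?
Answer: 234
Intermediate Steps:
g = -13 (g = -8 - 5 = -13)
(9*g)*D = (9*(-13))*(-2) = -117*(-2) = 234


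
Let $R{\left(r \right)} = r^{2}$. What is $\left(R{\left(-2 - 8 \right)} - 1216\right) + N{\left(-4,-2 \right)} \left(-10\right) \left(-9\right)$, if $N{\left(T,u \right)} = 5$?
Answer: $-666$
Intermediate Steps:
$\left(R{\left(-2 - 8 \right)} - 1216\right) + N{\left(-4,-2 \right)} \left(-10\right) \left(-9\right) = \left(\left(-2 - 8\right)^{2} - 1216\right) + 5 \left(-10\right) \left(-9\right) = \left(\left(-10\right)^{2} - 1216\right) - -450 = \left(100 - 1216\right) + 450 = -1116 + 450 = -666$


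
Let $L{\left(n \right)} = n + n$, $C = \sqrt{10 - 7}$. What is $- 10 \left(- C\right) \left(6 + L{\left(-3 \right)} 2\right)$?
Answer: $- 60 \sqrt{3} \approx -103.92$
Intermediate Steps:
$C = \sqrt{3} \approx 1.732$
$L{\left(n \right)} = 2 n$
$- 10 \left(- C\right) \left(6 + L{\left(-3 \right)} 2\right) = - 10 \left(- \sqrt{3}\right) \left(6 + 2 \left(-3\right) 2\right) = 10 \sqrt{3} \left(6 - 12\right) = 10 \sqrt{3} \left(-6\right) = - 60 \sqrt{3}$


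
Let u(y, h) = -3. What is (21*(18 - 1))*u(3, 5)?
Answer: -1071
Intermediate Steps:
(21*(18 - 1))*u(3, 5) = (21*(18 - 1))*(-3) = (21*17)*(-3) = 357*(-3) = -1071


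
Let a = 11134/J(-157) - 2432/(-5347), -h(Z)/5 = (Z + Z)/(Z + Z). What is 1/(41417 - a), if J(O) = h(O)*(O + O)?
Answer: 4197395/173811832846 ≈ 2.4149e-5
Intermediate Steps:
h(Z) = -5 (h(Z) = -5*(Z + Z)/(Z + Z) = -5*2*Z/(2*Z) = -5*2*Z*1/(2*Z) = -5*1 = -5)
J(O) = -10*O (J(O) = -5*(O + O) = -10*O)
a = 31675869/4197395 (a = 11134/((-10*(-157))) - 2432/(-5347) = 11134/1570 - 2432*(-1/5347) = 11134*(1/1570) + 2432/5347 = 5567/785 + 2432/5347 = 31675869/4197395 ≈ 7.5466)
1/(41417 - a) = 1/(41417 - 1*31675869/4197395) = 1/(41417 - 31675869/4197395) = 1/(173811832846/4197395) = 4197395/173811832846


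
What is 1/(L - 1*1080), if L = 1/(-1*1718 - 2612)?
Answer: -4330/4676401 ≈ -0.00092593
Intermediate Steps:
L = -1/4330 (L = 1/(-1718 - 2612) = 1/(-4330) = -1/4330 ≈ -0.00023095)
1/(L - 1*1080) = 1/(-1/4330 - 1*1080) = 1/(-1/4330 - 1080) = 1/(-4676401/4330) = -4330/4676401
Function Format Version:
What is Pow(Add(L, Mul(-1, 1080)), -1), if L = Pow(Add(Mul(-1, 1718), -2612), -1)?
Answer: Rational(-4330, 4676401) ≈ -0.00092593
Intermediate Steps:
L = Rational(-1, 4330) (L = Pow(Add(-1718, -2612), -1) = Pow(-4330, -1) = Rational(-1, 4330) ≈ -0.00023095)
Pow(Add(L, Mul(-1, 1080)), -1) = Pow(Add(Rational(-1, 4330), Mul(-1, 1080)), -1) = Pow(Add(Rational(-1, 4330), -1080), -1) = Pow(Rational(-4676401, 4330), -1) = Rational(-4330, 4676401)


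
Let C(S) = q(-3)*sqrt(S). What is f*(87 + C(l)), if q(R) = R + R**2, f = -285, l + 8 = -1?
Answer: -24795 - 5130*I ≈ -24795.0 - 5130.0*I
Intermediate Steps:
l = -9 (l = -8 - 1 = -9)
C(S) = 6*sqrt(S) (C(S) = (-3*(1 - 3))*sqrt(S) = (-3*(-2))*sqrt(S) = 6*sqrt(S))
f*(87 + C(l)) = -285*(87 + 6*sqrt(-9)) = -285*(87 + 6*(3*I)) = -285*(87 + 18*I) = -24795 - 5130*I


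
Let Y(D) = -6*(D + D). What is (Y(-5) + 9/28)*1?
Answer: 1689/28 ≈ 60.321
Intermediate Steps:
Y(D) = -12*D
(Y(-5) + 9/28)*1 = (-12*(-5) + 9/28)*1 = (60 + 9*(1/28))*1 = (60 + 9/28)*1 = (1689/28)*1 = 1689/28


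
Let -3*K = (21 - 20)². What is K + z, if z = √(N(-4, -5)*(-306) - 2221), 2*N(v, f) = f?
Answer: -⅓ + 4*I*√91 ≈ -0.33333 + 38.158*I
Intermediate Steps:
K = -⅓ (K = -(21 - 20)²/3 = -⅓*1² = -⅓*1 = -⅓ ≈ -0.33333)
N(v, f) = f/2
z = 4*I*√91 (z = √(((½)*(-5))*(-306) - 2221) = √(-5/2*(-306) - 2221) = √(765 - 2221) = √(-1456) = 4*I*√91 ≈ 38.158*I)
K + z = -⅓ + 4*I*√91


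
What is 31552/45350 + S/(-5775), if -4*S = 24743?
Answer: 1480757/838068 ≈ 1.7669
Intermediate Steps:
S = -24743/4 (S = -¼*24743 = -24743/4 ≈ -6185.8)
31552/45350 + S/(-5775) = 31552/45350 - 24743/4/(-5775) = 31552*(1/45350) - 24743/4*(-1/5775) = 15776/22675 + 24743/23100 = 1480757/838068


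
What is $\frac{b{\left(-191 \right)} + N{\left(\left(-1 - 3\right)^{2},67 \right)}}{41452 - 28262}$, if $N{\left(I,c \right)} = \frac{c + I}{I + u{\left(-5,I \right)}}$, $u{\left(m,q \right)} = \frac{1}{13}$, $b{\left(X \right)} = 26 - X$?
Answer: $\frac{23216}{1378355} \approx 0.016843$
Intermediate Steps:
$u{\left(m,q \right)} = \frac{1}{13}$
$N{\left(I,c \right)} = \frac{I + c}{\frac{1}{13} + I}$ ($N{\left(I,c \right)} = \frac{c + I}{I + \frac{1}{13}} = \frac{I + c}{\frac{1}{13} + I}$)
$\frac{b{\left(-191 \right)} + N{\left(\left(-1 - 3\right)^{2},67 \right)}}{41452 - 28262} = \frac{\left(26 - -191\right) + \frac{13 \left(\left(-1 - 3\right)^{2} + 67\right)}{1 + 13 \left(-1 - 3\right)^{2}}}{41452 - 28262} = \frac{\left(26 + 191\right) + \frac{13 \left(\left(-4\right)^{2} + 67\right)}{1 + 13 \left(-4\right)^{2}}}{13190} = \left(217 + \frac{13 \left(16 + 67\right)}{1 + 13 \cdot 16}\right) \frac{1}{13190} = \left(217 + 13 \frac{1}{1 + 208} \cdot 83\right) \frac{1}{13190} = \left(217 + 13 \cdot \frac{1}{209} \cdot 83\right) \frac{1}{13190} = \left(217 + \frac{1079}{209}\right) \frac{1}{13190} = \frac{46432}{209} \cdot \frac{1}{13190} = \frac{23216}{1378355}$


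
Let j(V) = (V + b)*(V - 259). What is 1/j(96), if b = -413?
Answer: 1/51671 ≈ 1.9353e-5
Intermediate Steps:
j(V) = (-413 + V)*(-259 + V) (j(V) = (V - 413)*(V - 259) = (-413 + V)*(-259 + V))
1/j(96) = 1/(106967 + 96² - 672*96) = 1/(106967 + 9216 - 64512) = 1/51671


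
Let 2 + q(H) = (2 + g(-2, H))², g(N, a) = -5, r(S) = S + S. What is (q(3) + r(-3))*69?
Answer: 69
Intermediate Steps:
r(S) = 2*S
q(H) = 7 (q(H) = -2 + (2 - 5)² = -2 + (-3)² = -2 + 9 = 7)
(q(3) + r(-3))*69 = (7 + 2*(-3))*69 = (7 - 6)*69 = 1*69 = 69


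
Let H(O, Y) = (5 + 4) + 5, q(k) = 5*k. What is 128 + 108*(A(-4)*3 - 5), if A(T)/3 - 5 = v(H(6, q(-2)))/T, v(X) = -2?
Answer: 4934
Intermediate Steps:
H(O, Y) = 14 (H(O, Y) = 9 + 5 = 14)
A(T) = 15 - 6/T (A(T) = 15 + 3*(-2/T) = 15 - 6/T)
128 + 108*(A(-4)*3 - 5) = 128 + 108*((15 - 6/(-4))*3 - 5) = 128 + 108*((15 - 6*(-¼))*3 - 5) = 128 + 108*((15 + 3/2)*3 - 5) = 128 + 108*((33/2)*3 - 5) = 128 + 108*(99/2 - 5) = 128 + 108*(89/2) = 128 + 4806 = 4934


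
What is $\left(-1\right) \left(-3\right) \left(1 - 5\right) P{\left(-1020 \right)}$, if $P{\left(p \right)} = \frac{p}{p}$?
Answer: $-12$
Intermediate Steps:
$P{\left(p \right)} = 1$
$\left(-1\right) \left(-3\right) \left(1 - 5\right) P{\left(-1020 \right)} = \left(-1\right) \left(-3\right) \left(1 - 5\right) 1 = 3 \left(-4\right) 1 = \left(-12\right) 1 = -12$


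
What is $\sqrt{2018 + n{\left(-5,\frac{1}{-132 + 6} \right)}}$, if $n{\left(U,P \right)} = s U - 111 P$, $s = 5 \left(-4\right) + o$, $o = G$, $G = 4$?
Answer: $\frac{\sqrt{3702426}}{42} \approx 45.814$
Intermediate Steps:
$o = 4$
$s = -16$ ($s = 5 \left(-4\right) + 4 = -20 + 4 = -16$)
$n{\left(U,P \right)} = - 111 P - 16 U$ ($n{\left(U,P \right)} = - 16 U - 111 P = - 111 P - 16 U$)
$\sqrt{2018 + n{\left(-5,\frac{1}{-132 + 6} \right)}} = \sqrt{2018 - \left(-80 + \frac{111}{-132 + 6}\right)} = \sqrt{2018 + \left(- \frac{111}{-126} + 80\right)} = \sqrt{2018 + \left(\left(-111\right) \left(- \frac{1}{126}\right) + 80\right)} = \sqrt{2018 + \left(\frac{37}{42} + 80\right)} = \sqrt{2018 + \frac{3397}{42}} = \sqrt{\frac{88153}{42}} = \frac{\sqrt{3702426}}{42}$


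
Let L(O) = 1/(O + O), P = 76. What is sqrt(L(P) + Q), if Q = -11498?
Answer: I*sqrt(66412410)/76 ≈ 107.23*I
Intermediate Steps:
L(O) = 1/(2*O)
sqrt(L(P) + Q) = sqrt((1/2)/76 - 11498) = sqrt((1/2)*(1/76) - 11498) = sqrt(1/152 - 11498) = sqrt(-1747695/152) = I*sqrt(66412410)/76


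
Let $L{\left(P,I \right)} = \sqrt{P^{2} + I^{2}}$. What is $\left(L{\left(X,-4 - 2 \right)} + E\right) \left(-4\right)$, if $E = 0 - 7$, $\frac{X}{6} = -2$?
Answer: $28 - 24 \sqrt{5} \approx -25.666$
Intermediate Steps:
$X = -12$ ($X = 6 \left(-2\right) = -12$)
$E = -7$
$L{\left(P,I \right)} = \sqrt{I^{2} + P^{2}}$
$\left(L{\left(X,-4 - 2 \right)} + E\right) \left(-4\right) = \left(\sqrt{\left(-4 - 2\right)^{2} + \left(-12\right)^{2}} - 7\right) \left(-4\right) = \left(\sqrt{\left(-4 - 2\right)^{2} + 144} - 7\right) \left(-4\right) = \left(\sqrt{\left(-6\right)^{2} + 144} - 7\right) \left(-4\right) = \left(\sqrt{36 + 144} - 7\right) \left(-4\right) = \left(\sqrt{180} - 7\right) \left(-4\right) = \left(6 \sqrt{5} - 7\right) \left(-4\right) = \left(-7 + 6 \sqrt{5}\right) \left(-4\right) = 28 - 24 \sqrt{5}$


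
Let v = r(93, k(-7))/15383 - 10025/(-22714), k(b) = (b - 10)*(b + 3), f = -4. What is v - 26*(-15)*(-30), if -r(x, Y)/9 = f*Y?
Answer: -4087880886953/349409462 ≈ -11699.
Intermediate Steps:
k(b) = (-10 + b)*(3 + b)
r(x, Y) = 36*Y (r(x, Y) = -(-36)*Y = 36*Y)
v = 209818447/349409462 (v = (36*(-30 + (-7)**2 - 7*(-7)))/15383 - 10025/(-22714) = (36*(-30 + 49 + 49))*(1/15383) - 10025*(-1/22714) = (36*68)*(1/15383) + 10025/22714 = 2448*(1/15383) + 10025/22714 = 2448/15383 + 10025/22714 = 209818447/349409462 ≈ 0.60049)
v - 26*(-15)*(-30) = 209818447/349409462 - 26*(-15)*(-30) = 209818447/349409462 + 390*(-30) = 209818447/349409462 - 11700 = -4087880886953/349409462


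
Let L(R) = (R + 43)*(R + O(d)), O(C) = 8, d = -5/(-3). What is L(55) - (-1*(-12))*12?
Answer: 6030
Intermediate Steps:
d = 5/3 (d = -5*(-⅓) = 5/3 ≈ 1.6667)
L(R) = (8 + R)*(43 + R) (L(R) = (R + 43)*(R + 8) = (43 + R)*(8 + R) = (8 + R)*(43 + R))
L(55) - (-1*(-12))*12 = (344 + 55² + 51*55) - (-1*(-12))*12 = (344 + 3025 + 2805) - 12*12 = 6174 - 1*144 = 6174 - 144 = 6030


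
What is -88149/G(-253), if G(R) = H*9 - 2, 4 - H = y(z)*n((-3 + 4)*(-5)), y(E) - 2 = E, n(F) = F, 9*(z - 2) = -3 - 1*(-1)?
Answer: -29383/68 ≈ -432.10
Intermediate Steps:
z = 16/9 (z = 2 + (-3 - 1*(-1))/9 = 2 + (-3 + 1)/9 = 2 + (1/9)*(-2) = 2 - 2/9 = 16/9 ≈ 1.7778)
y(E) = 2 + E
H = 206/9 (H = 4 - (2 + 16/9)*(-3 + 4)*(-5) = 4 - 34*1*(-5)/9 = 4 - 34*(-5)/9 = 4 - 1*(-170/9) = 4 + 170/9 = 206/9 ≈ 22.889)
G(R) = 204 (G(R) = (206/9)*9 - 2 = 206 - 2 = 204)
-88149/G(-253) = -88149/204 = -88149*1/204 = -29383/68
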